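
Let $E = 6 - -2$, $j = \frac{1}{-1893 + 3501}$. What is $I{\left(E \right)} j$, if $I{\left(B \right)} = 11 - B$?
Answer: $\frac{1}{536} \approx 0.0018657$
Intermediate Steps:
$j = \frac{1}{1608} \approx 0.00062189$
$E = 8$ ($E = 6 + 2 = 8$)
$I{\left(E \right)} j = \left(11 - 8\right) \frac{1}{1608} = 3 \cdot \frac{1}{1608} = \frac{1}{536}$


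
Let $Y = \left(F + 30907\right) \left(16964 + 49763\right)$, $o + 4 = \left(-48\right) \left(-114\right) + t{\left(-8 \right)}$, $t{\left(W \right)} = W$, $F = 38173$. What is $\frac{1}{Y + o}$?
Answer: $\frac{1}{4609506620} \approx 2.1694 \cdot 10^{-10}$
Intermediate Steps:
$o = 5460$ ($o = -4 - -5464 = -4 + \left(5472 - 8\right) = -4 + 5464 = 5460$)
$Y = 4609501160$ ($Y = \left(38173 + 30907\right) \left(16964 + 49763\right) = 69080 \cdot 66727 = 4609501160$)
$\frac{1}{Y + o} = \frac{1}{4609501160 + 5460} = \frac{1}{4609506620}$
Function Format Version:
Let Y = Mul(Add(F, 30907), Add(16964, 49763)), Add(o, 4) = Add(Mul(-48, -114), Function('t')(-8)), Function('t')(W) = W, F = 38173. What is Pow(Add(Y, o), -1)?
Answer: Rational(1, 4609506620) ≈ 2.1694e-10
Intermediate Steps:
o = 5460 (o = Add(-4, Add(Mul(-48, -114), -8)) = Add(-4, Add(5472, -8)) = Add(-4, 5464) = 5460)
Y = 4609501160 (Y = Mul(Add(38173, 30907), Add(16964, 49763)) = Mul(69080, 66727) = 4609501160)
Pow(Add(Y, o), -1) = Pow(Add(4609501160, 5460), -1) = Pow(4609506620, -1) = Rational(1, 4609506620)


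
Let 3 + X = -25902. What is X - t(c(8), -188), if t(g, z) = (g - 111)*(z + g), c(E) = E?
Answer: -44445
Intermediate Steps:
t(g, z) = (-111 + g)*(g + z)
X = -25905 (X = -3 - 25902 = -25905)
X - t(c(8), -188) = -25905 - (8**2 - 111*8 - 111*(-188) + 8*(-188)) = -25905 - (64 - 888 + 20868 - 1504) = -25905 - 1*18540 = -25905 - 18540 = -44445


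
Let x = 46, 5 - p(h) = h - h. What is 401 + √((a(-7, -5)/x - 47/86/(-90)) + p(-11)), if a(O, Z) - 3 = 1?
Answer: 401 + √4483438645/29670 ≈ 403.26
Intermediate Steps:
a(O, Z) = 4 (a(O, Z) = 3 + 1 = 4)
p(h) = 5 (p(h) = 5 - (h - h) = 5 - 1*0 = 5 + 0 = 5)
401 + √((a(-7, -5)/x - 47/86/(-90)) + p(-11)) = 401 + √((4/46 - 47/86/(-90)) + 5) = 401 + √((4*(1/46) - 47*1/86*(-1/90)) + 5) = 401 + √((2/23 - 47/86*(-1/90)) + 5) = 401 + √((2/23 + 47/7740) + 5) = 401 + √(16561/178020 + 5) = 401 + √(906661/178020) = 401 + √4483438645/29670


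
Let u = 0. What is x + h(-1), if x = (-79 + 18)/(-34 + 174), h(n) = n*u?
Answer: -61/140 ≈ -0.43571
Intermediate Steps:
h(n) = 0 (h(n) = n*0 = 0)
x = -61/140 ≈ -0.43571
x + h(-1) = -61/140 + 0 = -61/140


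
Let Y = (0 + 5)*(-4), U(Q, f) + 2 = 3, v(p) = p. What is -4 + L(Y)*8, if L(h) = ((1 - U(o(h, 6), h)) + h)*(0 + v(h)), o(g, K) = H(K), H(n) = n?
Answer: 3196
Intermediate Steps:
o(g, K) = K
U(Q, f) = 1 (U(Q, f) = -2 + 3 = 1)
Y = -20 (Y = 5*(-4) = -20)
L(h) = h² (L(h) = ((1 - 1*1) + h)*(0 + h) = ((1 - 1) + h)*h = (0 + h)*h = h*h = h²)
-4 + L(Y)*8 = -4 + (-20)²*8 = -4 + 400*8 = -4 + 3200 = 3196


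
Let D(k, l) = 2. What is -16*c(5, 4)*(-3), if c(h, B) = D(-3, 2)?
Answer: 96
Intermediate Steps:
c(h, B) = 2
-16*c(5, 4)*(-3) = -16*2*(-3) = -32*(-3) = 96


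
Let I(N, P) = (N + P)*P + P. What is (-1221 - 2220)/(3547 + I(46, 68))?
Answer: -1147/3789 ≈ -0.30272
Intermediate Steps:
I(N, P) = P + P*(N + P) (I(N, P) = P*(N + P) + P = P + P*(N + P))
(-1221 - 2220)/(3547 + I(46, 68)) = (-1221 - 2220)/(3547 + 68*(1 + 46 + 68)) = -3441/(3547 + 68*115) = -3441/(3547 + 7820) = -3441/11367 = -3441*1/11367 = -1147/3789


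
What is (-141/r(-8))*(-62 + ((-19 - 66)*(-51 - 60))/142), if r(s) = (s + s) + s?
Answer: 29657/1136 ≈ 26.107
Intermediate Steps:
r(s) = 3*s (r(s) = 2*s + s = 3*s)
(-141/r(-8))*(-62 + ((-19 - 66)*(-51 - 60))/142) = (-141/(3*(-8)))*(-62 + ((-19 - 66)*(-51 - 60))/142) = (-141/(-24))*(-62 - 85*(-111)*(1/142)) = (-141*(-1/24))*(-62 + 9435*(1/142)) = 47*(-62 + 9435/142)/8 = (47/8)*(631/142) = 29657/1136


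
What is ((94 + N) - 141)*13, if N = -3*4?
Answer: -767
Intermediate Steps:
N = -12
((94 + N) - 141)*13 = ((94 - 12) - 141)*13 = (82 - 141)*13 = -59*13 = -767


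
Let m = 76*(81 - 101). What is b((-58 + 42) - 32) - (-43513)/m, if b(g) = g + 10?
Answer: -101273/1520 ≈ -66.627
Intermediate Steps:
b(g) = 10 + g
m = -1520 (m = 76*(-20) = -1520)
b((-58 + 42) - 32) - (-43513)/m = (10 + ((-58 + 42) - 32)) - (-43513)/(-1520) = (10 + (-16 - 32)) - (-43513)*(-1)/1520 = (10 - 48) - 1*43513/1520 = -38 - 43513/1520 = -101273/1520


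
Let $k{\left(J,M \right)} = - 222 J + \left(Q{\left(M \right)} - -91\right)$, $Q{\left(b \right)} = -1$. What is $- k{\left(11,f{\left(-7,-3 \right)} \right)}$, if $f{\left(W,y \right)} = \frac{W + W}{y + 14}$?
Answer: $2352$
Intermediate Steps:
$f{\left(W,y \right)} = \frac{2 W}{14 + y}$
$k{\left(J,M \right)} = 90 - 222 J$ ($k{\left(J,M \right)} = - 222 J - -90 = - 222 J + \left(-1 + 91\right) = - 222 J + 90 = 90 - 222 J$)
$- k{\left(11,f{\left(-7,-3 \right)} \right)} = - (90 - 2442) = \left(-1\right) \left(-2352\right) = 2352$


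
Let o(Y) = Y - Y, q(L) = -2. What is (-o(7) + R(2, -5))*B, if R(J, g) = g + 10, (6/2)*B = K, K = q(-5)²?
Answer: 20/3 ≈ 6.6667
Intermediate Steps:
o(Y) = 0
K = 4 (K = (-2)² = 4)
B = 4/3 (B = (⅓)*4 = 4/3 ≈ 1.3333)
R(J, g) = 10 + g
(-o(7) + R(2, -5))*B = (-1*0 + (10 - 5))*(4/3) = (0 + 5)*(4/3) = 5*(4/3) = 20/3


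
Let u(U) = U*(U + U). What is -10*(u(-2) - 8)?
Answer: 0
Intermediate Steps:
u(U) = 2*U² (u(U) = U*(2*U) = 2*U²)
-10*(u(-2) - 8) = -10*(2*(-2)² - 8) = -10*(2*4 - 8) = -10*(8 - 8) = -10*0 = 0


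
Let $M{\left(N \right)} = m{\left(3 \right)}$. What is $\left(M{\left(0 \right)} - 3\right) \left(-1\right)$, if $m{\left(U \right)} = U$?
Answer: $0$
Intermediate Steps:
$M{\left(N \right)} = 3$
$\left(M{\left(0 \right)} - 3\right) \left(-1\right) = \left(3 - 3\right) \left(-1\right) = 0 \left(-1\right) = 0$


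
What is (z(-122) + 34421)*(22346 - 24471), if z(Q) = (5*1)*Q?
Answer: -71848375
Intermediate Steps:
z(Q) = 5*Q
(z(-122) + 34421)*(22346 - 24471) = (5*(-122) + 34421)*(22346 - 24471) = (-610 + 34421)*(-2125) = 33811*(-2125) = -71848375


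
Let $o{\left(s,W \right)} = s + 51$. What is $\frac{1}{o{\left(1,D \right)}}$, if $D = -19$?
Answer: $\frac{1}{52} \approx 0.019231$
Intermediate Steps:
$o{\left(s,W \right)} = 51 + s$
$\frac{1}{o{\left(1,D \right)}} = \frac{1}{51 + 1} = \frac{1}{52}$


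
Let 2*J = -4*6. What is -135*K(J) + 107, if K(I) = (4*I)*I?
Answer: -77653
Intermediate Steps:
J = -12 (J = (-4*6)/2 = (½)*(-24) = -12)
K(I) = 4*I²
-135*K(J) + 107 = -540*(-12)² + 107 = -540*144 + 107 = -135*576 + 107 = -77760 + 107 = -77653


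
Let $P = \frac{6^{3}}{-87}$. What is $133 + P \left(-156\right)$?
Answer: $\frac{15089}{29} \approx 520.31$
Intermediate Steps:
$P = - \frac{72}{29}$ ($P = 216 \left(- \frac{1}{87}\right) = - \frac{72}{29} \approx -2.4828$)
$133 + P \left(-156\right) = 133 - - \frac{11232}{29} = 133 + \frac{11232}{29} = \frac{15089}{29}$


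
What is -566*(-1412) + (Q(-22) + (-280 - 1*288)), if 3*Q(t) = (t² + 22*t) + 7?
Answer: 2395879/3 ≈ 7.9863e+5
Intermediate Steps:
Q(t) = 7/3 + t²/3 + 22*t/3 (Q(t) = ((t² + 22*t) + 7)/3 = (7 + t² + 22*t)/3 = 7/3 + t²/3 + 22*t/3)
-566*(-1412) + (Q(-22) + (-280 - 1*288)) = -566*(-1412) + ((7/3 + (⅓)*(-22)² + (22/3)*(-22)) + (-280 - 1*288)) = 799192 + ((7/3 + (⅓)*484 - 484/3) + (-280 - 288)) = 799192 + ((7/3 + 484/3 - 484/3) - 568) = 799192 + (7/3 - 568) = 799192 - 1697/3 = 2395879/3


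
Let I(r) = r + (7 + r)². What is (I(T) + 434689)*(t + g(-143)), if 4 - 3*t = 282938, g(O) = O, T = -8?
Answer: -41057598522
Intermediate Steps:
t = -282934/3 (t = 4/3 - ⅓*282938 = 4/3 - 282938/3 = -282934/3 ≈ -94311.)
(I(T) + 434689)*(t + g(-143)) = ((-8 + (7 - 8)²) + 434689)*(-282934/3 - 143) = ((-8 + (-1)²) + 434689)*(-283363/3) = ((-8 + 1) + 434689)*(-283363/3) = (-7 + 434689)*(-283363/3) = 434682*(-283363/3) = -41057598522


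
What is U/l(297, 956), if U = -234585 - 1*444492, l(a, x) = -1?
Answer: 679077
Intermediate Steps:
U = -679077 (U = -234585 - 444492 = -679077)
U/l(297, 956) = -679077/(-1) = -679077*(-1) = 679077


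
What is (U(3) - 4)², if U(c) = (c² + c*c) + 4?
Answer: 324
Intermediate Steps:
U(c) = 4 + 2*c² (U(c) = (c² + c²) + 4 = 2*c² + 4 = 4 + 2*c²)
(U(3) - 4)² = ((4 + 2*3²) - 4)² = ((4 + 2*9) - 4)² = ((4 + 18) - 4)² = (22 - 4)² = 18² = 324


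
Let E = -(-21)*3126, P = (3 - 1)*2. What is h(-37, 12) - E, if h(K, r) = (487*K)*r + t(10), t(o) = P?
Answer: -281870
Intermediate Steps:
P = 4 (P = 2*2 = 4)
t(o) = 4
h(K, r) = 4 + 487*K*r (h(K, r) = (487*K)*r + 4 = 487*K*r + 4 = 4 + 487*K*r)
E = 65646 (E = -1*(-65646) = 65646)
h(-37, 12) - E = (4 + 487*(-37)*12) - 1*65646 = (4 - 216228) - 65646 = -216224 - 65646 = -281870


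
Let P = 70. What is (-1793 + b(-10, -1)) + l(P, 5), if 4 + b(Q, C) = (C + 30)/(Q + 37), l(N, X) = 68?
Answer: -46654/27 ≈ -1727.9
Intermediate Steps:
b(Q, C) = -4 + (30 + C)/(37 + Q) (b(Q, C) = -4 + (C + 30)/(Q + 37) = -4 + (30 + C)/(37 + Q))
(-1793 + b(-10, -1)) + l(P, 5) = (-1793 + (-118 - 1 - 4*(-10))/(37 - 10)) + 68 = (-1793 + (-118 - 1 + 40)/27) + 68 = (-1793 + (1/27)*(-79)) + 68 = (-1793 - 79/27) + 68 = -48490/27 + 68 = -46654/27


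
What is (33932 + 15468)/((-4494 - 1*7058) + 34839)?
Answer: 49400/23287 ≈ 2.1214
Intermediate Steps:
(33932 + 15468)/((-4494 - 1*7058) + 34839) = 49400/((-4494 - 7058) + 34839) = 49400/(-11552 + 34839) = 49400/23287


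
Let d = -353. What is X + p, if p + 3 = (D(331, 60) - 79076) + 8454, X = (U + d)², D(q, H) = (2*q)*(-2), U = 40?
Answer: 26020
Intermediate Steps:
D(q, H) = -4*q
X = 97969 (X = (40 - 353)² = (-313)² = 97969)
p = -71949 (p = -3 + ((-4*331 - 79076) + 8454) = -3 + ((-1324 - 79076) + 8454) = -3 + (-80400 + 8454) = -3 - 71946 = -71949)
X + p = 97969 - 71949 = 26020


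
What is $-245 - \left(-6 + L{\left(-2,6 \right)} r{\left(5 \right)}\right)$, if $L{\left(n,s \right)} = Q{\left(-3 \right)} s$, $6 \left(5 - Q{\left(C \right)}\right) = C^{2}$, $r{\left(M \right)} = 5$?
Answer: $-344$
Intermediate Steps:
$Q{\left(C \right)} = 5 - \frac{C^{2}}{6}$
$L{\left(n,s \right)} = \frac{7 s}{2}$ ($L{\left(n,s \right)} = \left(5 - \frac{\left(-3\right)^{2}}{6}\right) s = \left(5 - \frac{3}{2}\right) s = \frac{7 s}{2}$)
$-245 - \left(-6 + L{\left(-2,6 \right)} r{\left(5 \right)}\right) = -245 - \left(-6 + \frac{7}{2} \cdot 6 \cdot 5\right) = -245 - \left(-6 + 21 \cdot 5\right) = -245 - \left(-6 + 105\right) = -245 - 99 = -344$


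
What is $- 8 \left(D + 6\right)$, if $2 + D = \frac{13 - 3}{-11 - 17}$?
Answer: $- \frac{204}{7} \approx -29.143$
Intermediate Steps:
$D = - \frac{33}{14}$ ($D = -2 + \frac{13 - 3}{-11 - 17} = -2 + \frac{10}{-28} = -2 + 10 \left(- \frac{1}{28}\right) = -2 - \frac{5}{14} = - \frac{33}{14} \approx -2.3571$)
$- 8 \left(D + 6\right) = - 8 \left(- \frac{33}{14} + 6\right) = \left(-8\right) \frac{51}{14} = - \frac{204}{7}$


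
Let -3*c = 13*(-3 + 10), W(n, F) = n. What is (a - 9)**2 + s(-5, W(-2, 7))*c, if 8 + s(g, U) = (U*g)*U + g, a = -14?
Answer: 1530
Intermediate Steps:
s(g, U) = -8 + g + g*U**2 (s(g, U) = -8 + ((U*g)*U + g) = -8 + (g*U**2 + g) = -8 + (g + g*U**2) = -8 + g + g*U**2)
c = -91/3 (c = -13*(-3 + 10)/3 = -13*7/3 = -1/3*91 = -91/3 ≈ -30.333)
(a - 9)**2 + s(-5, W(-2, 7))*c = (-14 - 9)**2 + (-8 - 5 - 5*(-2)**2)*(-91/3) = (-23)**2 + (-8 - 5 - 5*4)*(-91/3) = 529 + (-8 - 5 - 20)*(-91/3) = 529 - 33*(-91/3) = 529 + 1001 = 1530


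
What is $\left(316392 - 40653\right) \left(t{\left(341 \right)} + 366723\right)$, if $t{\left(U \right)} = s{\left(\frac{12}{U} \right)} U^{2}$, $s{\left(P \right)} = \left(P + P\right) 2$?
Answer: $105633129249$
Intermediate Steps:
$s{\left(P \right)} = 4 P$ ($s{\left(P \right)} = 2 P 2 = 4 P$)
$t{\left(U \right)} = 48 U$ ($t{\left(U \right)} = 4 \frac{12}{U} U^{2} = \frac{48}{U} U^{2} = 48 U$)
$\left(316392 - 40653\right) \left(t{\left(341 \right)} + 366723\right) = \left(316392 - 40653\right) \left(48 \cdot 341 + 366723\right) = 275739 \left(16368 + 366723\right) = 275739 \cdot 383091 = 105633129249$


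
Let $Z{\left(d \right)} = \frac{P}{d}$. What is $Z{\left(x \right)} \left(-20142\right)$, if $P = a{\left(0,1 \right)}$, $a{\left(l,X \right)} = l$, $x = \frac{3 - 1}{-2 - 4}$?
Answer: $0$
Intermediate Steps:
$x = - \frac{1}{3}$ ($x = \frac{2}{-6} = 2 \left(- \frac{1}{6}\right) = - \frac{1}{3} \approx -0.33333$)
$P = 0$
$Z{\left(d \right)} = 0$ ($Z{\left(d \right)} = \frac{0}{d} = 0$)
$Z{\left(x \right)} \left(-20142\right) = 0 \left(-20142\right) = 0$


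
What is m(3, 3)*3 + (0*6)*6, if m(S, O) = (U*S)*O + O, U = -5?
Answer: -126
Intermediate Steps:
m(S, O) = O - 5*O*S (m(S, O) = (-5*S)*O + O = -5*O*S + O = O - 5*O*S)
m(3, 3)*3 + (0*6)*6 = (3*(1 - 5*3))*3 + (0*6)*6 = (3*(1 - 15))*3 + 0*6 = (3*(-14))*3 + 0 = -42*3 + 0 = -126 + 0 = -126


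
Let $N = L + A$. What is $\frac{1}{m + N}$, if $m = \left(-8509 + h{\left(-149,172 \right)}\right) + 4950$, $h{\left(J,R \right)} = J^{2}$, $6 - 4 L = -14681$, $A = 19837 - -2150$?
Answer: $\frac{4}{177203} \approx 2.2573 \cdot 10^{-5}$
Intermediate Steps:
$A = 21987$ ($A = 19837 + 2150 = 21987$)
$L = \frac{14687}{4}$ ($L = \frac{3}{2} - - \frac{14681}{4} = \frac{3}{2} + \frac{14681}{4} = \frac{14687}{4} \approx 3671.8$)
$N = \frac{102635}{4}$ ($N = \frac{14687}{4} + 21987 = \frac{102635}{4} \approx 25659.0$)
$m = 18642$ ($m = \left(-8509 + \left(-149\right)^{2}\right) + 4950 = \left(-8509 + 22201\right) + 4950 = 13692 + 4950 = 18642$)
$\frac{1}{m + N} = \frac{1}{18642 + \frac{102635}{4}} = \frac{1}{\frac{177203}{4}} = \frac{4}{177203}$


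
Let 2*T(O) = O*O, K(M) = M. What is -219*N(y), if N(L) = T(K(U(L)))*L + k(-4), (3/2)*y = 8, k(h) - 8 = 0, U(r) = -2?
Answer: -4088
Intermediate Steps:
k(h) = 8 (k(h) = 8 + 0 = 8)
T(O) = O²/2 (T(O) = (O*O)/2 = O²/2)
y = 16/3 (y = (⅔)*8 = 16/3 ≈ 5.3333)
N(L) = 8 + 2*L (N(L) = ((½)*(-2)²)*L + 8 = ((½)*4)*L + 8 = 2*L + 8 = 8 + 2*L)
-219*N(y) = -219*(8 + 2*(16/3)) = -219*(8 + 32/3) = -219*56/3 = -4088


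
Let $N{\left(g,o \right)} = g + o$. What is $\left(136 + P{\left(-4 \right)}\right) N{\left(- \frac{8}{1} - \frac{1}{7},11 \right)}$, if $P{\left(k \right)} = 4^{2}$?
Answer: $\frac{3040}{7} \approx 434.29$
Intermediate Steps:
$P{\left(k \right)} = 16$
$\left(136 + P{\left(-4 \right)}\right) N{\left(- \frac{8}{1} - \frac{1}{7},11 \right)} = \left(136 + 16\right) \left(\left(- \frac{8}{1} - \frac{1}{7}\right) + 11\right) = 152 \left(\left(\left(-8\right) 1 - \frac{1}{7}\right) + 11\right) = 152 \left(\left(-8 - \frac{1}{7}\right) + 11\right) = 152 \left(- \frac{57}{7} + 11\right) = 152 \cdot \frac{20}{7} = \frac{3040}{7}$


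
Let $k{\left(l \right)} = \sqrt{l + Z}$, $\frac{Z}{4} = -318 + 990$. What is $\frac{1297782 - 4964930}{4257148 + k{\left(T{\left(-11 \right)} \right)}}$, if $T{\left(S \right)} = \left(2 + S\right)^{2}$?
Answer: $- \frac{15611591773904}{18123309091135} + \frac{3667148 \sqrt{2769}}{18123309091135} \approx -0.8614$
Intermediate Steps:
$Z = 2688$ ($Z = 4 \left(-318 + 990\right) = 4 \cdot 672 = 2688$)
$k{\left(l \right)} = \sqrt{2688 + l}$ ($k{\left(l \right)} = \sqrt{l + 2688} = \sqrt{2688 + l}$)
$\frac{1297782 - 4964930}{4257148 + k{\left(T{\left(-11 \right)} \right)}} = \frac{1297782 - 4964930}{4257148 + \sqrt{2688 + \left(2 - 11\right)^{2}}} = - \frac{3667148}{4257148 + \sqrt{2688 + \left(-9\right)^{2}}} = - \frac{3667148}{4257148 + \sqrt{2688 + 81}} = - \frac{3667148}{4257148 + \sqrt{2769}}$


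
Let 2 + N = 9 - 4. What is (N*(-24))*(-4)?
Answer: 288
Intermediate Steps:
N = 3 (N = -2 + (9 - 4) = -2 + 5 = 3)
(N*(-24))*(-4) = (3*(-24))*(-4) = -72*(-4) = 288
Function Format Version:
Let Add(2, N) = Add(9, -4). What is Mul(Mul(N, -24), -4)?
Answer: 288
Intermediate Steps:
N = 3 (N = Add(-2, Add(9, -4)) = Add(-2, 5) = 3)
Mul(Mul(N, -24), -4) = Mul(Mul(3, -24), -4) = Mul(-72, -4) = 288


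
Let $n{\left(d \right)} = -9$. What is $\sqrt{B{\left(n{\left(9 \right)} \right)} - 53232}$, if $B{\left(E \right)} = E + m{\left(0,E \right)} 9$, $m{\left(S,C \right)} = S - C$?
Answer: $2 i \sqrt{13290} \approx 230.56 i$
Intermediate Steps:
$B{\left(E \right)} = - 8 E$ ($B{\left(E \right)} = E + \left(0 - E\right) 9 = E + - E 9 = E - 9 E = - 8 E$)
$\sqrt{B{\left(n{\left(9 \right)} \right)} - 53232} = \sqrt{\left(-8\right) \left(-9\right) - 53232} = \sqrt{72 - 53232} = \sqrt{-53160} = 2 i \sqrt{13290}$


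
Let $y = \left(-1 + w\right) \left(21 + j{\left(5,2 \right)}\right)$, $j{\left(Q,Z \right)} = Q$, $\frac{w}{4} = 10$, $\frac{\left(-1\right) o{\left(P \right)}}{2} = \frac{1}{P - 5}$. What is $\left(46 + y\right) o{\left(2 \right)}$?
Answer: $\frac{2120}{3} \approx 706.67$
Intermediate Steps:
$o{\left(P \right)} = - \frac{2}{-5 + P}$ ($o{\left(P \right)} = - \frac{2}{P - 5} = - \frac{2}{-5 + P}$)
$w = 40$ ($w = 4 \cdot 10 = 40$)
$y = 1014$ ($y = \left(-1 + 40\right) \left(21 + 5\right) = 39 \cdot 26 = 1014$)
$\left(46 + y\right) o{\left(2 \right)} = \left(46 + 1014\right) \left(- \frac{2}{-5 + 2}\right) = 1060 \left(- \frac{2}{-3}\right) = 1060 \left(\left(-2\right) \left(- \frac{1}{3}\right)\right) = 1060 \cdot \frac{2}{3} = \frac{2120}{3}$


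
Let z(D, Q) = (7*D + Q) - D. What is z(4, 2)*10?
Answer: 260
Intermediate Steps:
z(D, Q) = Q + 6*D (z(D, Q) = (Q + 7*D) - D = Q + 6*D)
z(4, 2)*10 = (2 + 6*4)*10 = (2 + 24)*10 = 26*10 = 260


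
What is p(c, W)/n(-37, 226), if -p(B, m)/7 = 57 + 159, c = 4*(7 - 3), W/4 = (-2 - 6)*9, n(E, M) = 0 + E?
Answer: 1512/37 ≈ 40.865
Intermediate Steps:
n(E, M) = E
W = -288 (W = 4*((-2 - 6)*9) = 4*(-8*9) = 4*(-72) = -288)
c = 16 (c = 4*4 = 16)
p(B, m) = -1512 (p(B, m) = -7*(57 + 159) = -7*216 = -1512)
p(c, W)/n(-37, 226) = -1512/(-37) = -1512*(-1/37) = 1512/37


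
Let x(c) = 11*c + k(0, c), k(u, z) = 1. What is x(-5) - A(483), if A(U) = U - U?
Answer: -54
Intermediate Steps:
A(U) = 0
x(c) = 1 + 11*c (x(c) = 11*c + 1 = 1 + 11*c)
x(-5) - A(483) = (1 + 11*(-5)) - 1*0 = (1 - 55) + 0 = -54 + 0 = -54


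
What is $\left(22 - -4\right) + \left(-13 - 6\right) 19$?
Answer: $-335$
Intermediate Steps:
$\left(22 - -4\right) + \left(-13 - 6\right) 19 = \left(22 + 4\right) + \left(-13 - 6\right) 19 = 26 - 361 = -335$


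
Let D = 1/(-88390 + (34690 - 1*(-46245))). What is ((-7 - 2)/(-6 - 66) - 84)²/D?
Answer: -3356546655/64 ≈ -5.2446e+7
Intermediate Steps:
D = -1/7455 (D = 1/(-88390 + (34690 + 46245)) = 1/(-88390 + 80935) = 1/(-7455) = -1/7455 ≈ -0.00013414)
((-7 - 2)/(-6 - 66) - 84)²/D = ((-7 - 2)/(-6 - 66) - 84)²/(-1/7455) = (-9/(-72) - 84)²*(-7455) = (-9*(-1/72) - 84)²*(-7455) = (⅛ - 84)²*(-7455) = (-671/8)²*(-7455) = (450241/64)*(-7455) = -3356546655/64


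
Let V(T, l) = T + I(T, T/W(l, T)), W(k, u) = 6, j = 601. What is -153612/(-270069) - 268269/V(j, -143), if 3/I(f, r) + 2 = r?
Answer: -14206447355715/31868772161 ≈ -445.78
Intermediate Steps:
I(f, r) = 3/(-2 + r)
V(T, l) = T + 3/(-2 + T/6)
-153612/(-270069) - 268269/V(j, -143) = -153612/(-270069) - 268269*(-12 + 601)/(18 + 601*(-12 + 601)) = -153612*(-1/270069) - 268269*589/(18 + 601*589) = 51204/90023 - 268269*589/(18 + 353989) = 51204/90023 - 268269/((1/589)*354007) = 51204/90023 - 268269/354007/589 = 51204/90023 - 268269*589/354007 = 51204/90023 - 158010441/354007 = -14206447355715/31868772161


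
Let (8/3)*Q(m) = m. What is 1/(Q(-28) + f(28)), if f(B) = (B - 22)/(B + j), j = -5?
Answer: -46/471 ≈ -0.097665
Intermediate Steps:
Q(m) = 3*m/8
f(B) = (-22 + B)/(-5 + B) (f(B) = (B - 22)/(B - 5) = (-22 + B)/(-5 + B))
1/(Q(-28) + f(28)) = 1/((3/8)*(-28) + (-22 + 28)/(-5 + 28)) = 1/(-21/2 + 6/23) = 1/(-471/46) = -46/471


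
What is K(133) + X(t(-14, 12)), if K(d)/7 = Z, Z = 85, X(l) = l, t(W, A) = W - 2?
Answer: 579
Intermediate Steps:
t(W, A) = -2 + W
K(d) = 595 (K(d) = 7*85 = 595)
K(133) + X(t(-14, 12)) = 595 + (-2 - 14) = 595 - 16 = 579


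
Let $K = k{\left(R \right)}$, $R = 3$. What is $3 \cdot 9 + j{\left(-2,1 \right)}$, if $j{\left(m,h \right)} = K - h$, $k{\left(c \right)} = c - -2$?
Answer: $31$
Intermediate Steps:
$k{\left(c \right)} = 2 + c$ ($k{\left(c \right)} = c + 2 = 2 + c$)
$K = 5$ ($K = 2 + 3 = 5$)
$j{\left(m,h \right)} = 5 - h$
$3 \cdot 9 + j{\left(-2,1 \right)} = 3 \cdot 9 + \left(5 - 1\right) = 27 + \left(5 - 1\right) = 27 + 4 = 31$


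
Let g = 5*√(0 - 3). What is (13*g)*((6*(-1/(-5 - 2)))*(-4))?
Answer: -1560*I*√3/7 ≈ -386.0*I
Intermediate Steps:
g = 5*I*√3 (g = 5*√(-3) = 5*(I*√3) = 5*I*√3 ≈ 8.6602*I)
(13*g)*((6*(-1/(-5 - 2)))*(-4)) = (13*(5*I*√3))*((6*(-1/(-5 - 2)))*(-4)) = (65*I*√3)*((6*(-1/(-7)))*(-4)) = (65*I*√3)*((6*(-1*(-⅐)))*(-4)) = (65*I*√3)*((6*(⅐))*(-4)) = (65*I*√3)*((6/7)*(-4)) = (65*I*√3)*(-24/7) = -1560*I*√3/7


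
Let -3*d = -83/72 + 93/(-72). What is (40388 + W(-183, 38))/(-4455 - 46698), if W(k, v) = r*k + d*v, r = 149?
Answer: -355103/1381131 ≈ -0.25711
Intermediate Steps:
d = 22/27 (d = -(-83/72 + 93/(-72))/3 = -(-83*1/72 + 93*(-1/72))/3 = -(-83/72 - 31/24)/3 = -1/3*(-22/9) = 22/27 ≈ 0.81481)
W(k, v) = 149*k + 22*v/27
(40388 + W(-183, 38))/(-4455 - 46698) = (40388 + (149*(-183) + (22/27)*38))/(-4455 - 46698) = (40388 + (-27267 + 836/27))/(-51153) = (40388 - 735373/27)*(-1/51153) = (355103/27)*(-1/51153) = -355103/1381131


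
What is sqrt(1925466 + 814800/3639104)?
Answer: sqrt(508193144947281)/16246 ≈ 1387.6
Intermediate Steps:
sqrt(1925466 + 814800/3639104) = sqrt(1925466 + 814800*(1/3639104)) = sqrt(1925466 + 7275/32492) = sqrt(62562248547/32492) = sqrt(508193144947281)/16246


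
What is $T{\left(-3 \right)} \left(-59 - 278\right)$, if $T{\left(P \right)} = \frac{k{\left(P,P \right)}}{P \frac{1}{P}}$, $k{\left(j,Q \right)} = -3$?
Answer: $1011$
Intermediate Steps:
$T{\left(P \right)} = -3$ ($T{\left(P \right)} = - \frac{3}{P \frac{1}{P}} = - \frac{3}{1} = \left(-3\right) 1 = -3$)
$T{\left(-3 \right)} \left(-59 - 278\right) = - 3 \left(-59 - 278\right) = \left(-3\right) \left(-337\right) = 1011$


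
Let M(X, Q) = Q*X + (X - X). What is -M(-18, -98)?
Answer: -1764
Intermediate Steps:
M(X, Q) = Q*X (M(X, Q) = Q*X + 0 = Q*X)
-M(-18, -98) = -(-98)*(-18) = -1*1764 = -1764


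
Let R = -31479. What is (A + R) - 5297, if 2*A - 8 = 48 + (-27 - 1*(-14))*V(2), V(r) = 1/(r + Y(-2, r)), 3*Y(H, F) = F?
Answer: -588007/16 ≈ -36750.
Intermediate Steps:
Y(H, F) = F/3
V(r) = 3/(4*r) (V(r) = 1/(r + r/3) = 1/(4*r/3) = 3/(4*r))
A = 409/16 (A = 4 + (48 + (-27 - 1*(-14))*((3/4)/2))/2 = 4 + (48 + (-27 + 14)*((3/4)*(1/2)))/2 = 4 + (48 - 13*3/8)/2 = 4 + (48 - 39/8)/2 = 4 + (1/2)*(345/8) = 4 + 345/16 = 409/16 ≈ 25.563)
(A + R) - 5297 = (409/16 - 31479) - 5297 = -503255/16 - 5297 = -588007/16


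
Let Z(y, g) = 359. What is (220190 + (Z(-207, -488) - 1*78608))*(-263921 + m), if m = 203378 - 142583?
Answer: -28831907566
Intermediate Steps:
m = 60795
(220190 + (Z(-207, -488) - 1*78608))*(-263921 + m) = (220190 + (359 - 1*78608))*(-263921 + 60795) = (220190 + (359 - 78608))*(-203126) = (220190 - 78249)*(-203126) = 141941*(-203126) = -28831907566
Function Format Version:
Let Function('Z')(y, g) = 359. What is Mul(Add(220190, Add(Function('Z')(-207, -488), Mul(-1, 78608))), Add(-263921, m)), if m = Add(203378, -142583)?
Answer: -28831907566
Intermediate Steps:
m = 60795
Mul(Add(220190, Add(Function('Z')(-207, -488), Mul(-1, 78608))), Add(-263921, m)) = Mul(Add(220190, Add(359, Mul(-1, 78608))), Add(-263921, 60795)) = Mul(Add(220190, Add(359, -78608)), -203126) = Mul(Add(220190, -78249), -203126) = Mul(141941, -203126) = -28831907566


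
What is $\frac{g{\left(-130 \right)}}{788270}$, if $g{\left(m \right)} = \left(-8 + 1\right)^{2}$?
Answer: $\frac{7}{112610} \approx 6.2161 \cdot 10^{-5}$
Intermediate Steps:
$g{\left(m \right)} = 49$ ($g{\left(m \right)} = \left(-7\right)^{2} = 49$)
$\frac{g{\left(-130 \right)}}{788270} = \frac{49}{788270} = 49 \cdot \frac{1}{788270} = \frac{7}{112610}$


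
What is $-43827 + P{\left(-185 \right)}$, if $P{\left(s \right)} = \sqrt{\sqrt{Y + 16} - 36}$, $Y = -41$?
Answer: $-43827 + \sqrt{-36 + 5 i} \approx -43827.0 + 6.0144 i$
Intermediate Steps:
$P{\left(s \right)} = \sqrt{-36 + 5 i}$ ($P{\left(s \right)} = \sqrt{\sqrt{-41 + 16} - 36} = \sqrt{\sqrt{-25} - 36} = \sqrt{5 i - 36} = \sqrt{-36 + 5 i}$)
$-43827 + P{\left(-185 \right)} = -43827 + \sqrt{-36 + 5 i}$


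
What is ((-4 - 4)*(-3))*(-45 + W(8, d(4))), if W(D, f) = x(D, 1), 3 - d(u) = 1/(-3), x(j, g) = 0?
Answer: -1080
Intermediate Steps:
d(u) = 10/3 (d(u) = 3 - 1/(-3) = 3 - (-1)/3 = 3 - 1*(-⅓) = 3 + ⅓ = 10/3)
W(D, f) = 0
((-4 - 4)*(-3))*(-45 + W(8, d(4))) = ((-4 - 4)*(-3))*(-45 + 0) = -8*(-3)*(-45) = 24*(-45) = -1080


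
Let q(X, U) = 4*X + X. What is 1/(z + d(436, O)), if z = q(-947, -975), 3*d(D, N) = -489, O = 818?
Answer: -1/4898 ≈ -0.00020417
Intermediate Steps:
d(D, N) = -163 (d(D, N) = (1/3)*(-489) = -163)
q(X, U) = 5*X
z = -4735 (z = 5*(-947) = -4735)
1/(z + d(436, O)) = 1/(-4735 - 163) = 1/(-4898) = -1/4898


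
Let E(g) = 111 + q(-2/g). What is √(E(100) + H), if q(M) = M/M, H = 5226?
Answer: √5338 ≈ 73.062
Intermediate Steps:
q(M) = 1
E(g) = 112 (E(g) = 111 + 1 = 112)
√(E(100) + H) = √(112 + 5226) = √5338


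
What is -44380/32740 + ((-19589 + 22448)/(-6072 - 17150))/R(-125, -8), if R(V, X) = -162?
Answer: -2781039311/2052778356 ≈ -1.3548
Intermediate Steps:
-44380/32740 + ((-19589 + 22448)/(-6072 - 17150))/R(-125, -8) = -44380/32740 + ((-19589 + 22448)/(-6072 - 17150))/(-162) = -44380*1/32740 + (2859/(-23222))*(-1/162) = -2219/1637 + (2859*(-1/23222))*(-1/162) = -2219/1637 - 2859/23222*(-1/162) = -2219/1637 + 953/1253988 = -2781039311/2052778356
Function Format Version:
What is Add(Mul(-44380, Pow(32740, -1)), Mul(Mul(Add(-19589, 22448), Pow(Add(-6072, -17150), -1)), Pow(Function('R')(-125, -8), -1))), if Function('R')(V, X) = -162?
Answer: Rational(-2781039311, 2052778356) ≈ -1.3548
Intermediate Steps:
Add(Mul(-44380, Pow(32740, -1)), Mul(Mul(Add(-19589, 22448), Pow(Add(-6072, -17150), -1)), Pow(Function('R')(-125, -8), -1))) = Add(Mul(-44380, Pow(32740, -1)), Mul(Mul(Add(-19589, 22448), Pow(Add(-6072, -17150), -1)), Pow(-162, -1))) = Add(Mul(-44380, Rational(1, 32740)), Mul(Mul(2859, Pow(-23222, -1)), Rational(-1, 162))) = Add(Rational(-2219, 1637), Mul(Mul(2859, Rational(-1, 23222)), Rational(-1, 162))) = Add(Rational(-2219, 1637), Mul(Rational(-2859, 23222), Rational(-1, 162))) = Add(Rational(-2219, 1637), Rational(953, 1253988)) = Rational(-2781039311, 2052778356)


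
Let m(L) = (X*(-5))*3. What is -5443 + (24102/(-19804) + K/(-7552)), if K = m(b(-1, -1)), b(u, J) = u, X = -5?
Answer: -203559384637/37389952 ≈ -5444.2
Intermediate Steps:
m(L) = 75 (m(L) = -5*(-5)*3 = 25*3 = 75)
K = 75
-5443 + (24102/(-19804) + K/(-7552)) = -5443 + (24102/(-19804) + 75/(-7552)) = -5443 + (24102*(-1/19804) + 75*(-1/7552)) = -5443 + (-12051/9902 - 75/7552) = -5443 - 45875901/37389952 = -203559384637/37389952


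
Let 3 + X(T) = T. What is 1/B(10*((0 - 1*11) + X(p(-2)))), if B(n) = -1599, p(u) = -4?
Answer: -1/1599 ≈ -0.00062539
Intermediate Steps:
X(T) = -3 + T
1/B(10*((0 - 1*11) + X(p(-2)))) = 1/(-1599) = -1/1599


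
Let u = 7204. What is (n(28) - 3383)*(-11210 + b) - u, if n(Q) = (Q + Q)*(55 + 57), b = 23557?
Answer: 35663279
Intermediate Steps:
n(Q) = 224*Q (n(Q) = (2*Q)*112 = 224*Q)
(n(28) - 3383)*(-11210 + b) - u = (224*28 - 3383)*(-11210 + 23557) - 1*7204 = (6272 - 3383)*12347 - 7204 = 2889*12347 - 7204 = 35670483 - 7204 = 35663279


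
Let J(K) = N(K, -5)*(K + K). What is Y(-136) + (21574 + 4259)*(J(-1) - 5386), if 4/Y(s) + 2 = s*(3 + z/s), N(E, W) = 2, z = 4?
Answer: -28265693612/203 ≈ -1.3924e+8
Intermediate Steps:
J(K) = 4*K (J(K) = 2*(K + K) = 2*(2*K) = 4*K)
Y(s) = 4/(-2 + s*(3 + 4/s))
Y(-136) + (21574 + 4259)*(J(-1) - 5386) = 4/(2 + 3*(-136)) + (21574 + 4259)*(4*(-1) - 5386) = 4/(2 - 408) + 25833*(-4 - 5386) = 4/(-406) + 25833*(-5390) = 4*(-1/406) - 139239870 = -2/203 - 139239870 = -28265693612/203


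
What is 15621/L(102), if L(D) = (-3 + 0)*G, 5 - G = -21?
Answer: -5207/26 ≈ -200.27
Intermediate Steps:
G = 26 (G = 5 - 1*(-21) = 5 + 21 = 26)
L(D) = -78 (L(D) = (-3 + 0)*26 = -3*26 = -78)
15621/L(102) = 15621/(-78) = 15621*(-1/78) = -5207/26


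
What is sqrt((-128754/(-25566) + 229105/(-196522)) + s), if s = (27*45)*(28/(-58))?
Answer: I*sqrt(343615349167119564237814)/24284027018 ≈ 24.139*I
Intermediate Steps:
s = -17010/29 (s = 1215*(28*(-1/58)) = 1215*(-14/29) = -17010/29 ≈ -586.55)
sqrt((-128754/(-25566) + 229105/(-196522)) + s) = sqrt((-128754/(-25566) + 229105/(-196522)) - 17010/29) = sqrt((-128754*(-1/25566) + 229105*(-1/196522)) - 17010/29) = sqrt((21459/4261 - 229105/196522) - 17010/29) = sqrt(3240949193/837380242 - 17010/29) = sqrt(-14149850389823/24284027018) = I*sqrt(343615349167119564237814)/24284027018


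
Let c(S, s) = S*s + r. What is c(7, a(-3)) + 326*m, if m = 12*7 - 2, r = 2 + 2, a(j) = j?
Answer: 26715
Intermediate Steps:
r = 4
m = 82 (m = 84 - 2 = 82)
c(S, s) = 4 + S*s (c(S, s) = S*s + 4 = 4 + S*s)
c(7, a(-3)) + 326*m = (4 + 7*(-3)) + 326*82 = (4 - 21) + 26732 = -17 + 26732 = 26715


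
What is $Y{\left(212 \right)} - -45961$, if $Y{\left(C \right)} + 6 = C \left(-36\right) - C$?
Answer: $38111$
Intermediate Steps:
$Y{\left(C \right)} = -6 - 37 C$ ($Y{\left(C \right)} = -6 + \left(C \left(-36\right) - C\right) = -6 - 37 C$)
$Y{\left(212 \right)} - -45961 = \left(-6 - 7844\right) - -45961 = \left(-6 - 7844\right) + 45961 = -7850 + 45961 = 38111$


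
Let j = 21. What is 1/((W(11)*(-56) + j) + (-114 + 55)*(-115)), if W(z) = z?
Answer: 1/6190 ≈ 0.00016155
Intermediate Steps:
1/((W(11)*(-56) + j) + (-114 + 55)*(-115)) = 1/((11*(-56) + 21) + (-114 + 55)*(-115)) = 1/((-616 + 21) - 59*(-115)) = 1/(-595 + 6785) = 1/6190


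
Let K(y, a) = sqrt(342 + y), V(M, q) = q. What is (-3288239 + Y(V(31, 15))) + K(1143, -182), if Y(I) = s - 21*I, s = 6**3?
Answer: -3288338 + 3*sqrt(165) ≈ -3.2883e+6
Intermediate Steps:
s = 216
Y(I) = 216 - 21*I
(-3288239 + Y(V(31, 15))) + K(1143, -182) = (-3288239 + (216 - 21*15)) + sqrt(342 + 1143) = (-3288239 + (216 - 315)) + sqrt(1485) = (-3288239 - 99) + 3*sqrt(165) = -3288338 + 3*sqrt(165)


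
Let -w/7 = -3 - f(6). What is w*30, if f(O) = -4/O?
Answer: 490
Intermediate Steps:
w = 49/3 (w = -7*(-3 - (-4)/6) = -7*(-3 - 1*(-⅔)) = -7*(-3 + ⅔) = -7*(-7/3) = 49/3 ≈ 16.333)
w*30 = (49/3)*30 = 490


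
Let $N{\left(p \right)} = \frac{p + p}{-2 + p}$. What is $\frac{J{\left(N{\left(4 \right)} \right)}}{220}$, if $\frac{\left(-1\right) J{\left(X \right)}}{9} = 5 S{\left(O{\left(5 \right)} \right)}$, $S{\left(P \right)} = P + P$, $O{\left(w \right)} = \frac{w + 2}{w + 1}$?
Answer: $- \frac{21}{44} \approx -0.47727$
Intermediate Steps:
$N{\left(p \right)} = \frac{2 p}{-2 + p}$
$O{\left(w \right)} = \frac{2 + w}{1 + w}$
$S{\left(P \right)} = 2 P$
$J{\left(X \right)} = -105$ ($J{\left(X \right)} = - 9 \cdot 5 \cdot 2 \frac{2 + 5}{1 + 5} = - 9 \cdot 5 \cdot 2 \cdot \frac{1}{6} \cdot 7 = - 9 \cdot 5 \cdot 2 \cdot \frac{7}{6} = - 9 \cdot 5 \cdot \frac{7}{3} = \left(-9\right) \frac{35}{3} = -105$)
$\frac{J{\left(N{\left(4 \right)} \right)}}{220} = - \frac{105}{220} = \left(-105\right) \frac{1}{220} = - \frac{21}{44}$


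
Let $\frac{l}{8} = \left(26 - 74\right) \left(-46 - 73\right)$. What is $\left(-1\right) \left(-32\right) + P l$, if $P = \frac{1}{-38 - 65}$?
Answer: $- \frac{42400}{103} \approx -411.65$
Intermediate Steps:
$P = - \frac{1}{103}$ ($P = \frac{1}{-103} = - \frac{1}{103} \approx -0.0097087$)
$l = 45696$ ($l = 8 \left(26 - 74\right) \left(-46 - 73\right) = 8 \left(\left(-48\right) \left(-119\right)\right) = 8 \cdot 5712 = 45696$)
$\left(-1\right) \left(-32\right) + P l = \left(-1\right) \left(-32\right) - \frac{45696}{103} = 32 - \frac{45696}{103} = - \frac{42400}{103}$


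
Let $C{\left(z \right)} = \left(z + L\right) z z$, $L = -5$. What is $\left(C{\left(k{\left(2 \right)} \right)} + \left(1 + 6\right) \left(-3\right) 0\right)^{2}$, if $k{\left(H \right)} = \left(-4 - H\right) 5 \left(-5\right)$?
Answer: $10643906250000$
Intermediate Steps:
$k{\left(H \right)} = 100 + 25 H$ ($k{\left(H \right)} = \left(-20 - 5 H\right) \left(-5\right) = 100 + 25 H$)
$C{\left(z \right)} = z^{2} \left(-5 + z\right)$ ($C{\left(z \right)} = \left(z - 5\right) z z = \left(-5 + z\right) z z = z \left(-5 + z\right) z = z^{2} \left(-5 + z\right)$)
$\left(C{\left(k{\left(2 \right)} \right)} + \left(1 + 6\right) \left(-3\right) 0\right)^{2} = \left(\left(100 + 25 \cdot 2\right)^{2} \left(-5 + \left(100 + 25 \cdot 2\right)\right) + \left(1 + 6\right) \left(-3\right) 0\right)^{2} = \left(\left(100 + 50\right)^{2} \left(-5 + \left(100 + 50\right)\right) + 7 \left(-3\right) 0\right)^{2} = \left(150^{2} \left(-5 + 150\right) - 0\right)^{2} = \left(22500 \cdot 145 + 0\right)^{2} = \left(3262500 + 0\right)^{2} = 3262500^{2} = 10643906250000$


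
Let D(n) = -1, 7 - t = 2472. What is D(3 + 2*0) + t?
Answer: -2466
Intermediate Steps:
t = -2465 (t = 7 - 1*2472 = 7 - 2472 = -2465)
D(3 + 2*0) + t = -1 - 2465 = -2466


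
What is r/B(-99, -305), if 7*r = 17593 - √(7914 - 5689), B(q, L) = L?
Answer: -17593/2135 + √89/427 ≈ -8.2182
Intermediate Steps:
r = 17593/7 - 5*√89/7 (r = (17593 - √(7914 - 5689))/7 = (17593 - √2225)/7 = (17593 - 5*√89)/7 = 17593/7 - 5*√89/7 ≈ 2506.5)
r/B(-99, -305) = (17593/7 - 5*√89/7)/(-305) = (17593/7 - 5*√89/7)*(-1/305) = -17593/2135 + √89/427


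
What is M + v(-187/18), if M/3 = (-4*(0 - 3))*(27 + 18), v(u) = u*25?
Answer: 24485/18 ≈ 1360.3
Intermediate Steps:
v(u) = 25*u
M = 1620 (M = 3*((-4*(0 - 3))*(27 + 18)) = 3*(-4*(-3)*45) = 3*(12*45) = 3*540 = 1620)
M + v(-187/18) = 1620 + 25*(-187/18) = 1620 - 4675/18 = 24485/18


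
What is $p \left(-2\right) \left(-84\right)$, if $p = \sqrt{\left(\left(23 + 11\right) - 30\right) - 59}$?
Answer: $168 i \sqrt{55} \approx 1245.9 i$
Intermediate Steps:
$p = i \sqrt{55}$ ($p = \sqrt{\left(34 - 30\right) - 59} = \sqrt{4 - 59} = \sqrt{-55} = i \sqrt{55} \approx 7.4162 i$)
$p \left(-2\right) \left(-84\right) = i \sqrt{55} \left(-2\right) \left(-84\right) = - 2 i \sqrt{55} \left(-84\right) = 168 i \sqrt{55}$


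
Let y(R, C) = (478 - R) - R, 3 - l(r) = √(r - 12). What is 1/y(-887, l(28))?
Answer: 1/2252 ≈ 0.00044405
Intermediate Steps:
l(r) = 3 - √(-12 + r) (l(r) = 3 - √(r - 12) = 3 - √(-12 + r))
y(R, C) = 478 - 2*R
1/y(-887, l(28)) = 1/(478 - 2*(-887)) = 1/(478 + 1774) = 1/2252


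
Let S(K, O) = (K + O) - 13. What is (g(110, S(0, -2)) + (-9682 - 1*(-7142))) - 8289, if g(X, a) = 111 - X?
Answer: -10828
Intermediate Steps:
S(K, O) = -13 + K + O
(g(110, S(0, -2)) + (-9682 - 1*(-7142))) - 8289 = ((111 - 1*110) + (-9682 - 1*(-7142))) - 8289 = ((111 - 110) + (-9682 + 7142)) - 8289 = (1 - 2540) - 8289 = -2539 - 8289 = -10828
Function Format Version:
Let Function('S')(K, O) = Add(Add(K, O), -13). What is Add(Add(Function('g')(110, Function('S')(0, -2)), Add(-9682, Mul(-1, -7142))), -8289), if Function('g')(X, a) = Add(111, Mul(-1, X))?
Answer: -10828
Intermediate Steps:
Function('S')(K, O) = Add(-13, K, O)
Add(Add(Function('g')(110, Function('S')(0, -2)), Add(-9682, Mul(-1, -7142))), -8289) = Add(Add(Add(111, Mul(-1, 110)), Add(-9682, Mul(-1, -7142))), -8289) = Add(Add(Add(111, -110), Add(-9682, 7142)), -8289) = Add(Add(1, -2540), -8289) = Add(-2539, -8289) = -10828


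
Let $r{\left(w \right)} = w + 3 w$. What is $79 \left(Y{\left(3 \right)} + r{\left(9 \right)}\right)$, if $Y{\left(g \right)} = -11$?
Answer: $1975$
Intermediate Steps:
$r{\left(w \right)} = 4 w$
$79 \left(Y{\left(3 \right)} + r{\left(9 \right)}\right) = 79 \left(-11 + 4 \cdot 9\right) = 79 \left(-11 + 36\right) = 79 \cdot 25 = 1975$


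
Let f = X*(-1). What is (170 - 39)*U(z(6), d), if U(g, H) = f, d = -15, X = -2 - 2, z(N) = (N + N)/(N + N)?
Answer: 524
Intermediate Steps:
z(N) = 1 (z(N) = (2*N)/((2*N)) = (2*N)*(1/(2*N)) = 1)
X = -4
f = 4 (f = -4*(-1) = 4)
U(g, H) = 4
(170 - 39)*U(z(6), d) = (170 - 39)*4 = 131*4 = 524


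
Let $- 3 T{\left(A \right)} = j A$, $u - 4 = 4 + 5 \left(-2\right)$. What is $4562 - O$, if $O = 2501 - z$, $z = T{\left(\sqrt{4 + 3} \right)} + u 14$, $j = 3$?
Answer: $2033 - \sqrt{7} \approx 2030.4$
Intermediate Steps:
$u = -2$ ($u = 4 + \left(4 + 5 \left(-2\right)\right) = 4 + \left(4 - 10\right) = 4 - 6 = -2$)
$T{\left(A \right)} = - A$ ($T{\left(A \right)} = - \frac{3 A}{3} = - A$)
$z = -28 - \sqrt{7}$ ($z = - \sqrt{4 + 3} - 28 = - \sqrt{7} - 28 = -28 - \sqrt{7} \approx -30.646$)
$O = 2529 + \sqrt{7}$ ($O = 2501 - \left(-28 - \sqrt{7}\right) = 2501 + \left(28 + \sqrt{7}\right) = 2529 + \sqrt{7} \approx 2531.6$)
$4562 - O = 4562 - \left(2529 + \sqrt{7}\right) = 2033 - \sqrt{7}$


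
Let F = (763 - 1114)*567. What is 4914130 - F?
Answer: 5113147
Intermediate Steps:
F = -199017 (F = -351*567 = -199017)
4914130 - F = 4914130 - 1*(-199017) = 4914130 + 199017 = 5113147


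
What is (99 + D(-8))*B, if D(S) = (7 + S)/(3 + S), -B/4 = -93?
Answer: 184512/5 ≈ 36902.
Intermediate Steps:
B = 372 (B = -4*(-93) = 372)
D(S) = (7 + S)/(3 + S)
(99 + D(-8))*B = (99 + (7 - 8)/(3 - 8))*372 = (99 - 1/(-5))*372 = (99 - 1/5*(-1))*372 = (99 + 1/5)*372 = (496/5)*372 = 184512/5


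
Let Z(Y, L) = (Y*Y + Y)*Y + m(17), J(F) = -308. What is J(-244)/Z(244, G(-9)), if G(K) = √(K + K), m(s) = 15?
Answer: -308/14586335 ≈ -2.1116e-5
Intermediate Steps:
G(K) = √2*√K (G(K) = √(2*K) = √2*√K)
Z(Y, L) = 15 + Y*(Y + Y²) (Z(Y, L) = (Y*Y + Y)*Y + 15 = (Y² + Y)*Y + 15 = (Y + Y²)*Y + 15 = Y*(Y + Y²) + 15 = 15 + Y*(Y + Y²))
J(-244)/Z(244, G(-9)) = -308/(15 + 244² + 244³) = -308/(15 + 59536 + 14526784) = -308/14586335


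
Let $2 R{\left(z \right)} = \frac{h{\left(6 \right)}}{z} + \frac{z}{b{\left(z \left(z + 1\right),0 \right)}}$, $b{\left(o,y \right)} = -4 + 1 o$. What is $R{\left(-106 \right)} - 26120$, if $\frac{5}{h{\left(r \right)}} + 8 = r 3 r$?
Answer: $- \frac{616095692323}{23587120} \approx -26120.0$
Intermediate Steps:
$h{\left(r \right)} = \frac{5}{-8 + 3 r^{2}}$ ($h{\left(r \right)} = \frac{5}{-8 + r 3 r} = \frac{5}{-8 + 3 r r} = \frac{5}{-8 + 3 r^{2}}$)
$b{\left(o,y \right)} = -4 + o$
$R{\left(z \right)} = \frac{1}{40 z} + \frac{z}{2 \left(-4 + z \left(1 + z\right)\right)}$ ($R{\left(z \right)} = \frac{\frac{5 \frac{1}{-8 + 3 \cdot 6^{2}}}{z} + \frac{z}{-4 + z \left(z + 1\right)}}{2} = \frac{\frac{5 \frac{1}{-8 + 3 \cdot 36}}{z} + \frac{z}{-4 + z \left(1 + z\right)}}{2} = \frac{\frac{5 \frac{1}{-8 + 108}}{z} + \frac{z}{-4 + z \left(1 + z\right)}}{2} = \frac{\frac{5 \cdot \frac{1}{100}}{z} + \frac{z}{-4 + z \left(1 + z\right)}}{2} = \frac{\frac{1}{20 z} + \frac{z}{-4 + z \left(1 + z\right)}}{2} = \frac{1}{40 z} + \frac{z}{2 \left(-4 + z \left(1 + z\right)\right)}$)
$R{\left(-106 \right)} - 26120 = \frac{-4 - 106 + 21 \left(-106\right)^{2}}{40 \left(-106\right) \left(-4 - 106 + \left(-106\right)^{2}\right)} - 26120 = \frac{1}{40} \left(- \frac{1}{106}\right) \frac{1}{-4 - 106 + 11236} \left(-4 - 106 + 21 \cdot 11236\right) - 26120 = \frac{1}{40} \left(- \frac{1}{106}\right) \frac{1}{11126} \left(-4 - 106 + 235956\right) - 26120 = \frac{1}{40} \left(- \frac{1}{106}\right) \frac{1}{11126} \cdot 235846 - 26120 = - \frac{117923}{23587120} - 26120 = - \frac{616095692323}{23587120}$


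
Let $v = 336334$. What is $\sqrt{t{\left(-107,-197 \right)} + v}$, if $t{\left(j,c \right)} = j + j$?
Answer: $2 \sqrt{84030} \approx 579.76$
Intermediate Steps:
$t{\left(j,c \right)} = 2 j$
$\sqrt{t{\left(-107,-197 \right)} + v} = \sqrt{2 \left(-107\right) + 336334} = \sqrt{-214 + 336334} = \sqrt{336120} = 2 \sqrt{84030}$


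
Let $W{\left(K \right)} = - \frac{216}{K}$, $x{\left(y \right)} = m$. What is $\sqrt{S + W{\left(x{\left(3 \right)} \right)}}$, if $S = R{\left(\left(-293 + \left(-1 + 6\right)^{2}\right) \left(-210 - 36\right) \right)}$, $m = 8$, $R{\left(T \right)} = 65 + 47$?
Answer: $\sqrt{85} \approx 9.2195$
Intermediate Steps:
$R{\left(T \right)} = 112$
$x{\left(y \right)} = 8$
$S = 112$
$\sqrt{S + W{\left(x{\left(3 \right)} \right)}} = \sqrt{112 - \frac{216}{8}} = \sqrt{112 - 27} = \sqrt{85}$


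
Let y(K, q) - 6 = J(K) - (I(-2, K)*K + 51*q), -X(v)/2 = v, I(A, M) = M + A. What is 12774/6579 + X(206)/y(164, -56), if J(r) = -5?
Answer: 101864954/51998223 ≈ 1.9590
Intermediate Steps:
I(A, M) = A + M
X(v) = -2*v
y(K, q) = 1 - 51*q - K*(-2 + K) (y(K, q) = 6 + (-5 - ((-2 + K)*K + 51*q)) = 6 + (-5 - (K*(-2 + K) + 51*q)) = 6 + (-5 - (51*q + K*(-2 + K))) = 6 + (-5 + (-51*q - K*(-2 + K))) = 6 + (-5 - 51*q - K*(-2 + K)) = 1 - 51*q - K*(-2 + K))
12774/6579 + X(206)/y(164, -56) = 12774/6579 + (-2*206)/(1 - 51*(-56) - 1*164*(-2 + 164)) = 12774*(1/6579) - 412/(1 + 2856 - 1*164*162) = 4258/2193 - 412/(1 + 2856 - 26568) = 4258/2193 - 412/(-23711) = 4258/2193 - 412*(-1/23711) = 4258/2193 + 412/23711 = 101864954/51998223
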